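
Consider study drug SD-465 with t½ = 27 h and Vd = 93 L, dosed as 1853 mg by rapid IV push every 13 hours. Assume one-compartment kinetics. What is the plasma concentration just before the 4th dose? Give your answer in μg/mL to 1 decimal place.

31.8 μg/mL

f = (1/2)^(τ/t½) = (1/2)^(13/27) ≈ 0.7162.
C₀ = D/Vd = 1853/93 ≈ 19.925 μg/mL.
Before the 4th dose, 3 doses have been given. Superposition: Cmin = C₀·(f + f² + … + f^3).
≈ 19.925 × (0.7162 + 0.5129 + 0.3674) ≈ 19.925 × 1.5965 ≈ 31.810 μg/mL.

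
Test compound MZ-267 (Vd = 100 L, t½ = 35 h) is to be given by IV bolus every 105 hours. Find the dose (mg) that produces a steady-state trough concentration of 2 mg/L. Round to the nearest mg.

τ/t½ = 105/35 ≈ 3, so f = (1/2)^(105/35) ≈ 0.125000.
Cmin,ss = (D/Vd)·f/(1−f), so D = Cmin,ss·Vd·(1−f)/f.
D = 2 × 100 × (1−f)/f ≈ 2 × 100 × 7.00000 ≈ 1400.00 mg.

1400 mg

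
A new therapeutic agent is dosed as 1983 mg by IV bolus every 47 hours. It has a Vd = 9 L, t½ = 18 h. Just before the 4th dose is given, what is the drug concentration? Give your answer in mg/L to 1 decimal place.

f = (1/2)^(τ/t½) = (1/2)^(47/18) ≈ 0.1637.
C₀ = D/Vd = 1983/9 ≈ 220.333 mg/L.
Before the 4th dose, 3 doses have been given. Superposition: Cmin = C₀·(f + f² + … + f^3).
≈ 220.333 × (0.1637 + 0.0268 + 0.0044) ≈ 220.333 × 0.1949 ≈ 42.943 mg/L.

42.9 mg/L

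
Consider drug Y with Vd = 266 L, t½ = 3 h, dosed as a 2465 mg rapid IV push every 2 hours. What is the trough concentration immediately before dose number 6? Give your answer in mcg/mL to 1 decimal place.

f = (1/2)^(τ/t½) = (1/2)^(2/3) ≈ 0.6300.
C₀ = D/Vd = 2465/266 ≈ 9.267 mcg/mL.
Before the 6th dose, 5 doses have been given. Superposition: Cmin = C₀·(f + f² + … + f^5).
≈ 9.267 × (0.6300 + 0.3969 + 0.2500 + 0.1575 + 0.0992) ≈ 9.267 × 1.5336 ≈ 14.212 mcg/mL.

14.2 mcg/mL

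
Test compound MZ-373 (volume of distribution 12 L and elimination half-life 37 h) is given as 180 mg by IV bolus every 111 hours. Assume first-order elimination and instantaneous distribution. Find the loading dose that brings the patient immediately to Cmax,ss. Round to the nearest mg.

f = (1/2)^(111/37) ≈ 0.125000; accumulation ratio R = 1/(1−f) ≈ 1.14286.
Loading dose to hit Cmax,ss on first dose: D_load = D_maint·R ≈ 180 × 1.14286 ≈ 205.71 mg.

206 mg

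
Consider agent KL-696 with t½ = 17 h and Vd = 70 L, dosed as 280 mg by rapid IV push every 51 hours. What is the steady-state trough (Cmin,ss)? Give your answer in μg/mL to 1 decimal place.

0.6 μg/mL

τ = 51 h = 3 half-lives, so f = (1/2)^3 = 0.125.
At steady state, R = 1/(1 − 0.125) = 8/7.
Single-dose peak C₀ = D/Vd = 280/70 = 4 μg/mL.
Steady-state peak Cmax,ss = C₀·R = 4 × 8/7 ≈ 4.571 μg/mL.
Steady-state trough Cmin,ss = Cmax,ss·f ≈ 4.571 × 0.125 ≈ 0.571 μg/mL.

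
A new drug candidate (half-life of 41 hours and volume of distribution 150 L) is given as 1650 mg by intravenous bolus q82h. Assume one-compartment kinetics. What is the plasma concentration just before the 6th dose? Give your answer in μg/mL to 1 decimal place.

3.7 μg/mL

f = (1/2)^(τ/t½) = (1/2)^(82/41) ≈ 0.2500.
C₀ = D/Vd = 1650/150 ≈ 11.000 μg/mL.
Before the 6th dose, 5 doses have been given. Superposition: Cmin = C₀·(f + f² + … + f^5).
≈ 11.000 × (0.2500 + 0.0625 + 0.0156 + 0.0039 + 0.0010) ≈ 11.000 × 0.3330 ≈ 3.663 μg/mL.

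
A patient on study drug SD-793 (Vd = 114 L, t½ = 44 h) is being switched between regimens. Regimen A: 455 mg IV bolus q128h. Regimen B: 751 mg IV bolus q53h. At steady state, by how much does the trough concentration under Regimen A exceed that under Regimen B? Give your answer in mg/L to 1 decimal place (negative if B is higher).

-4.4 mg/L

Regimen A: f = (1/2)^(128/44) ≈ 0.1331; Cmin,ss = (455/114)·f/(1−f) ≈ 0.613 mg/L.
Regimen B: f = (1/2)^(53/44) ≈ 0.4339; Cmin,ss = (751/114)·f/(1−f) ≈ 5.049 mg/L.
Difference ≈ 0.613 − 5.049 ≈ -4.436 mg/L.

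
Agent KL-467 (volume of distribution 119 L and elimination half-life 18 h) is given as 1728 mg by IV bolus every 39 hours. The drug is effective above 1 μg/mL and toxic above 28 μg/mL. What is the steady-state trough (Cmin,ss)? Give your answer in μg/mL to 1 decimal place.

Over one 39-h interval, 39/18 ≈ 2.1667 half-lives elapse, leaving f ≈ 0.2227 of each dose.
Accumulation ratio R = 1/(1 − f) ≈ 1/0.7773 ≈ 1.2865.
Single-dose peak C₀ = D/Vd = 1728/119 ≈ 14.521 μg/mL.
Cmax,ss = C₀/(1 − f) ≈ 14.521/0.7773 ≈ 18.681 μg/mL.
One interval later, Cmin,ss = Cmax,ss·e^(−kτ) ≈ 18.681 × 0.2227 ≈ 4.160 μg/mL.
Trough 4.2 μg/mL vs MEC 1 μg/mL: adequate.

4.2 μg/mL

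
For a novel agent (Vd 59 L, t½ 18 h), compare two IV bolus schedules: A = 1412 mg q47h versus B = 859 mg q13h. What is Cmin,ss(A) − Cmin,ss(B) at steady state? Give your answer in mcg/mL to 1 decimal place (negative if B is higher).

Regimen A: f = (1/2)^(47/18) ≈ 0.1637; Cmin,ss = (1412/59)·f/(1−f) ≈ 4.685 mcg/mL.
Regimen B: f = (1/2)^(13/18) ≈ 0.6062; Cmin,ss = (859/59)·f/(1−f) ≈ 22.412 mcg/mL.
Difference ≈ 4.685 − 22.412 ≈ -17.727 mcg/mL.

-17.7 mcg/mL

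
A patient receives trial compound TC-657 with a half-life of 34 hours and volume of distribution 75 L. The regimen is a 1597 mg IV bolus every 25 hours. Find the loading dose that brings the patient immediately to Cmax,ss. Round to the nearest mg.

f = (1/2)^(25/34) ≈ 0.600696; accumulation ratio R = 1/(1−f) ≈ 2.50436.
Loading dose to hit Cmax,ss on first dose: D_load = D_maint·R ≈ 1597 × 2.50436 ≈ 3999.46 mg.

3999 mg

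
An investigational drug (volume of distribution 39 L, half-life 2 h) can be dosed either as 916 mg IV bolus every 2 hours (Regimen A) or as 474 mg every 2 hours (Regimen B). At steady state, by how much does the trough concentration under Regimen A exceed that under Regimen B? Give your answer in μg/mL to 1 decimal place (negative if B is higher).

Regimen A: f = (1/2)^(2/2) ≈ 0.5000; Cmin,ss = (916/39)·f/(1−f) ≈ 23.487 μg/mL.
Regimen B: f = (1/2)^(2/2) ≈ 0.5000; Cmin,ss = (474/39)·f/(1−f) ≈ 12.154 μg/mL.
Difference ≈ 23.487 − 12.154 ≈ 11.333 μg/mL.

11.3 μg/mL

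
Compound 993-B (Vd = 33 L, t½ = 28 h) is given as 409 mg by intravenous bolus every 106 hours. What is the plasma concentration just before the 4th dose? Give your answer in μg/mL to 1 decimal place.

f = (1/2)^(τ/t½) = (1/2)^(106/28) ≈ 0.0725.
C₀ = D/Vd = 409/33 ≈ 12.394 μg/mL.
Before the 4th dose, 3 doses have been given. Superposition: Cmin = C₀·(f + f² + … + f^3).
≈ 12.394 × (0.0725 + 0.0053 + 0.0004) ≈ 12.394 × 0.0782 ≈ 0.969 μg/mL.

1.0 μg/mL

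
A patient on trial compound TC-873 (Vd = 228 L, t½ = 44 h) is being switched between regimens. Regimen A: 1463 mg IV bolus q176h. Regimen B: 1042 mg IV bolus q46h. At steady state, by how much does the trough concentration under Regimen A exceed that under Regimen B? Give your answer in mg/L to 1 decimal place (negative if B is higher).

-3.9 mg/L

Regimen A: f = (1/2)^(176/44) ≈ 0.0625; Cmin,ss = (1463/228)·f/(1−f) ≈ 0.428 mg/L.
Regimen B: f = (1/2)^(46/44) ≈ 0.4845; Cmin,ss = (1042/228)·f/(1−f) ≈ 4.295 mg/L.
Difference ≈ 0.428 − 4.295 ≈ -3.867 mg/L.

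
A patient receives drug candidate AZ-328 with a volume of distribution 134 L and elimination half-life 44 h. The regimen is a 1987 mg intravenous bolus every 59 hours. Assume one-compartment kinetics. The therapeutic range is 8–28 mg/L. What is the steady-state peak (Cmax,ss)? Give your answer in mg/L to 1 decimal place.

τ/t½ = 59/44 ≈ 1.3409, so fraction remaining f = (1/2)^(59/44) ≈ 0.3948.
Accumulation ratio R = 1/(1 − f) ≈ 1/0.6052 ≈ 1.6523.
Single-dose peak C₀ = D/Vd = 1987/134 ≈ 14.828 mg/L.
Steady-state peak Cmax,ss = C₀·R ≈ 14.828 × 1.6523 ≈ 24.500 mg/L.
Peak 24.5 mg/L vs MTC 28 mg/L: below toxic threshold.

24.5 mg/L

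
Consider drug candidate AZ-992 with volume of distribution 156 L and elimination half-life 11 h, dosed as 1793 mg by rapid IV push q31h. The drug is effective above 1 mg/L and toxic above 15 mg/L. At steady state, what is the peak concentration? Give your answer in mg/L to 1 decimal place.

13.4 mg/L

τ/t½ = 31/11 ≈ 2.8182, so fraction remaining f = (1/2)^(31/11) ≈ 0.1418.
Accumulation ratio R = 1/(1 − f) ≈ 1/0.8582 ≈ 1.1652.
Each bolus raises the concentration by D/Vd = 1793/156 ≈ 11.494 mg/L.
Steady-state peak Cmax,ss = C₀·R ≈ 11.494 × 1.1652 ≈ 13.393 mg/L.
Peak 13.4 mg/L vs MTC 15 mg/L: below toxic threshold.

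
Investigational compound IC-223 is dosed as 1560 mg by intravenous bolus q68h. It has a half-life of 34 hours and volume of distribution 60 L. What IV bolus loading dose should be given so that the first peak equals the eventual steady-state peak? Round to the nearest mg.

2080 mg

f = (1/2)^(68/34) ≈ 0.250000; accumulation ratio R = 1/(1−f) ≈ 1.33333.
Loading dose to hit Cmax,ss on first dose: D_load = D_maint·R ≈ 1560 × 1.33333 ≈ 2079.99 mg.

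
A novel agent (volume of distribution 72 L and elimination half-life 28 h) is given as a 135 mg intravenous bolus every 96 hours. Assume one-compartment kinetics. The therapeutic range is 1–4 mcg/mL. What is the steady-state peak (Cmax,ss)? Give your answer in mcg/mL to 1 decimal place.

k = ln2/t½ = ln2/28 ≈ 0.024755 h⁻¹; fraction remaining f = e^(−kτ) = e^(−0.024755×96) ≈ 0.0929.
At steady state, accumulation factor R = 1/(1 − e^(−kτ)) ≈ 1.1024.
Single-dose peak C₀ = D/Vd = 135/72 ≈ 1.875 mcg/mL.
Cmax,ss = C₀/(1 − f) ≈ 1.875/0.9071 ≈ 2.067 mcg/mL.
Peak 2.1 mcg/mL vs MTC 4 mcg/mL: below toxic threshold.

2.1 mcg/mL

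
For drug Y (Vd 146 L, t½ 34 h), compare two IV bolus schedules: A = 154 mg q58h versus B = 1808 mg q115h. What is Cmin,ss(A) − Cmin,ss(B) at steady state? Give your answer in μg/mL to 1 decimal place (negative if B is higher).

Regimen A: f = (1/2)^(58/34) ≈ 0.3065; Cmin,ss = (154/146)·f/(1−f) ≈ 0.466 μg/mL.
Regimen B: f = (1/2)^(115/34) ≈ 0.0959; Cmin,ss = (1808/146)·f/(1−f) ≈ 1.314 μg/mL.
Difference ≈ 0.466 − 1.314 ≈ -0.848 μg/mL.

-0.8 μg/mL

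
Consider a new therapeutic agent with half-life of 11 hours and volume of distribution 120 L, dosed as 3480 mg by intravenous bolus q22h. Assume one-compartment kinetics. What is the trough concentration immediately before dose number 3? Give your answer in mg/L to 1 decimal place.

f = (1/2)^(τ/t½) = (1/2)^(22/11) ≈ 0.2500.
C₀ = D/Vd = 3480/120 ≈ 29.000 mg/L.
Before the 3rd dose, 2 doses have been given. Superposition: Cmin = C₀·(f + f²).
≈ 29.000 × (0.2500 + 0.0625) ≈ 29.000 × 0.3125 ≈ 9.062 mg/L.

9.1 mg/L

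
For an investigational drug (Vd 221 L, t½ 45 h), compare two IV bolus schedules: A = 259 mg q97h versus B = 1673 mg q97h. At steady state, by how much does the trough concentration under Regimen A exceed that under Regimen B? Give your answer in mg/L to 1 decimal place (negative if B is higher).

Regimen A: f = (1/2)^(97/45) ≈ 0.2244; Cmin,ss = (259/221)·f/(1−f) ≈ 0.339 mg/L.
Regimen B: f = (1/2)^(97/45) ≈ 0.2244; Cmin,ss = (1673/221)·f/(1−f) ≈ 2.190 mg/L.
Difference ≈ 0.339 − 2.190 ≈ -1.851 mg/L.

-1.9 mg/L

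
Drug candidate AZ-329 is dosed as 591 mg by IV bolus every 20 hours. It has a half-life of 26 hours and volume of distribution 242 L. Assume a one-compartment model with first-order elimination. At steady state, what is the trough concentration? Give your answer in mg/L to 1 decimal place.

τ/t½ = 20/26 ≈ 0.76923, so fraction remaining f = (1/2)^(20/26) ≈ 0.5867.
Accumulation ratio R = 1/(1 − f) ≈ 1/0.4133 ≈ 2.4195.
Each bolus raises the concentration by D/Vd = 591/242 ≈ 2.442 mg/L.
Steady-state peak Cmax,ss = C₀·R ≈ 2.442 × 2.4195 ≈ 5.908 mg/L.
Steady-state trough Cmin,ss = Cmax,ss·f ≈ 5.908 × 0.5867 ≈ 3.466 mg/L.

3.5 mg/L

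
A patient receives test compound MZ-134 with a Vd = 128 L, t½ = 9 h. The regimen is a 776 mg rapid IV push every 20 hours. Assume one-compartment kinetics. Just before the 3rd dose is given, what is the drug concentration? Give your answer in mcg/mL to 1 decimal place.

1.6 mcg/mL

f = (1/2)^(τ/t½) = (1/2)^(20/9) ≈ 0.2143.
C₀ = D/Vd = 776/128 ≈ 6.062 mcg/mL.
Before the 3rd dose, 2 doses have been given. Superposition: Cmin = C₀·(f + f²).
≈ 6.062 × (0.2143 + 0.0459) ≈ 6.062 × 0.2602 ≈ 1.577 mcg/mL.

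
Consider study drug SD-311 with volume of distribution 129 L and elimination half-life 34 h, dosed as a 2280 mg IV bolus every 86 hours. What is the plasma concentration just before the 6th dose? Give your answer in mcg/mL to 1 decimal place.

3.7 mcg/mL

f = (1/2)^(τ/t½) = (1/2)^(86/34) ≈ 0.1732.
C₀ = D/Vd = 2280/129 ≈ 17.674 mcg/mL.
Before the 6th dose, 5 doses have been given. Superposition: Cmin = C₀·(f + f² + … + f^5).
≈ 17.674 × (0.1732 + 0.0300 + 0.0052 + 0.0009 + 0.0002) ≈ 17.674 × 0.2095 ≈ 3.703 mcg/mL.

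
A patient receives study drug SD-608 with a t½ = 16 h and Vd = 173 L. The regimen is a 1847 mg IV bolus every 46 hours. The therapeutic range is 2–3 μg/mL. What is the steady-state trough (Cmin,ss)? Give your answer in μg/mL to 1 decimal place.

τ/t½ = 46/16 ≈ 2.875, so fraction remaining f = (1/2)^(46/16) ≈ 0.1363.
Single-dose peak C₀ = D/Vd = 1847/173 ≈ 10.676 μg/mL.
Steady-state trough Cmin,ss = C₀·f/(1−f) ≈ 10.676 × 0.1363/0.8637 ≈ 1.685 μg/mL.
Trough 1.7 μg/mL vs MEC 2 μg/mL: subtherapeutic.

1.7 μg/mL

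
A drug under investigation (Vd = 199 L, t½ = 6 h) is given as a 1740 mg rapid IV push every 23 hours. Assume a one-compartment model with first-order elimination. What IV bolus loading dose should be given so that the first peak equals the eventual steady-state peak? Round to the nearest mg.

f = (1/2)^(23/6) ≈ 0.070154; accumulation ratio R = 1/(1−f) ≈ 1.07545.
Loading dose to hit Cmax,ss on first dose: D_load = D_maint·R ≈ 1740 × 1.07545 ≈ 1871.28 mg.

1871 mg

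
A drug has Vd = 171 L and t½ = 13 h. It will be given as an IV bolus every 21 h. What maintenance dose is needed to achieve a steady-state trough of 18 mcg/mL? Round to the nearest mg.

6353 mg

τ/t½ = 21/13 ≈ 1.6154, so f = (1/2)^(21/13) ≈ 0.326378.
Cmin,ss = (D/Vd)·f/(1−f), so D = Cmin,ss·Vd·(1−f)/f.
D = 18 × 171 × (1−f)/f ≈ 18 × 171 × 2.06393 ≈ 6352.78 mg.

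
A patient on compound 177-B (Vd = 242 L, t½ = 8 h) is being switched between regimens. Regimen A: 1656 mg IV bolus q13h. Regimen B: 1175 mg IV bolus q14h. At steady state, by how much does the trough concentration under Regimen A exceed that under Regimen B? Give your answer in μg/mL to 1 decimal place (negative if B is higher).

Regimen A: f = (1/2)^(13/8) ≈ 0.3242; Cmin,ss = (1656/242)·f/(1−f) ≈ 3.283 μg/mL.
Regimen B: f = (1/2)^(14/8) ≈ 0.2973; Cmin,ss = (1175/242)·f/(1−f) ≈ 2.054 μg/mL.
Difference ≈ 3.283 − 2.054 ≈ 1.229 μg/mL.

1.2 μg/mL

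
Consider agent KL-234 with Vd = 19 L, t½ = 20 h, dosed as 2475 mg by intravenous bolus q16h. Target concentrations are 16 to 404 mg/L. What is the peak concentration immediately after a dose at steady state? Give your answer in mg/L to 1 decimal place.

τ/t½ = 16/20 ≈ 0.8, so fraction remaining f = (1/2)^(16/20) ≈ 0.5743.
Accumulation ratio R = 1/(1 − f) ≈ 1/0.4257 ≈ 2.3491.
Single-dose peak C₀ = D/Vd = 2475/19 ≈ 130.263 mg/L.
Steady-state peak Cmax,ss = C₀·R ≈ 130.263 × 2.3491 ≈ 306.001 mg/L.
Peak 306.0 mg/L vs MTC 404 mg/L: below toxic threshold.

306.0 mg/L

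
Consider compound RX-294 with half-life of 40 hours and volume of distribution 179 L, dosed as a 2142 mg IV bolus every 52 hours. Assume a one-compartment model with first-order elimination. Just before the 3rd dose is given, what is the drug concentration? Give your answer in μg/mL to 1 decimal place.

f = (1/2)^(τ/t½) = (1/2)^(52/40) ≈ 0.4061.
C₀ = D/Vd = 2142/179 ≈ 11.966 μg/mL.
Before the 3rd dose, 2 doses have been given. Superposition: Cmin = C₀·(f + f²).
≈ 11.966 × (0.4061 + 0.1649) ≈ 11.966 × 0.5710 ≈ 6.833 μg/mL.

6.8 μg/mL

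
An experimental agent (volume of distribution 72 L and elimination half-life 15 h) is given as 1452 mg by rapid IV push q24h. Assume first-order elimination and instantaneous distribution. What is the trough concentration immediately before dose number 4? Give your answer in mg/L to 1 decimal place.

f = (1/2)^(τ/t½) = (1/2)^(24/15) ≈ 0.3299.
C₀ = D/Vd = 1452/72 ≈ 20.167 mg/L.
Before the 4th dose, 3 doses have been given. Superposition: Cmin = C₀·(f + f² + … + f^3).
≈ 20.167 × (0.3299 + 0.1088 + 0.0359) ≈ 20.167 × 0.4746 ≈ 9.571 mg/L.

9.6 mg/L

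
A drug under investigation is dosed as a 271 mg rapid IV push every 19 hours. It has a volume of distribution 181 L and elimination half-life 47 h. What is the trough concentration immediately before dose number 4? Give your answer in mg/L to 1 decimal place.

2.6 mg/L

f = (1/2)^(τ/t½) = (1/2)^(19/47) ≈ 0.7556.
C₀ = D/Vd = 271/181 ≈ 1.497 mg/L.
Before the 4th dose, 3 doses have been given. Superposition: Cmin = C₀·(f + f² + … + f^3).
≈ 1.497 × (0.7556 + 0.5709 + 0.4314) ≈ 1.497 × 1.7579 ≈ 2.632 mg/L.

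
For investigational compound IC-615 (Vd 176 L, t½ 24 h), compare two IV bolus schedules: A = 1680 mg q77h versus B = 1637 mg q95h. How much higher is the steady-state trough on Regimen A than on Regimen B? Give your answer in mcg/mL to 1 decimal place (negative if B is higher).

0.5 mcg/mL

Regimen A: f = (1/2)^(77/24) ≈ 0.1082; Cmin,ss = (1680/176)·f/(1−f) ≈ 1.158 mcg/mL.
Regimen B: f = (1/2)^(95/24) ≈ 0.0643; Cmin,ss = (1637/176)·f/(1−f) ≈ 0.639 mcg/mL.
Difference ≈ 1.158 − 0.639 ≈ 0.519 mcg/mL.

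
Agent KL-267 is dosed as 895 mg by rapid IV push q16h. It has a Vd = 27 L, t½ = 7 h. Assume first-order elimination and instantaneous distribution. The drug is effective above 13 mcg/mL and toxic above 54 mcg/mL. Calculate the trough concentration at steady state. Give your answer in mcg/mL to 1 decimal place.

τ/t½ = 16/7 ≈ 2.2857, so fraction remaining f = (1/2)^(16/7) ≈ 0.2051.
Accumulation ratio R = 1/(1 − f) ≈ 1/0.7949 ≈ 1.2580.
Single-dose peak C₀ = D/Vd = 895/27 ≈ 33.148 mcg/mL.
Steady-state peak Cmax,ss = C₀·R ≈ 33.148 × 1.2580 ≈ 41.700 mcg/mL.
Steady-state trough Cmin,ss = Cmax,ss·f ≈ 41.700 × 0.2051 ≈ 8.553 mcg/mL.
Trough 8.6 mcg/mL vs MEC 13 mcg/mL: subtherapeutic.

8.6 mcg/mL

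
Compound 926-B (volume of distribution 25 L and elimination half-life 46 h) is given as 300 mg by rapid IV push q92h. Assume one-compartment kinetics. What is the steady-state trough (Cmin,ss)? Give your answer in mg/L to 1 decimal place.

4.0 mg/L

τ = 92 h = 2 half-lives, so f = (1/2)^2 = 0.25.
At steady state, R = 1/(1 − 0.25) = 4/3.
Single-dose peak C₀ = D/Vd = 300/25 = 12 mg/L.
Steady-state peak Cmax,ss = C₀·R = 12 × 4/3 ≈ 16.000 mg/L.
Steady-state trough Cmin,ss = Cmax,ss·f ≈ 16.000 × 0.25 ≈ 4.000 mg/L.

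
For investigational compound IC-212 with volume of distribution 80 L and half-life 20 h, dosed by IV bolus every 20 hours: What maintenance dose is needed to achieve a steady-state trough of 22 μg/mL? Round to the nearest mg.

τ/t½ = 20/20 ≈ 1, so f = (1/2)^(20/20) ≈ 0.500000.
Cmin,ss = (D/Vd)·f/(1−f), so D = Cmin,ss·Vd·(1−f)/f.
D = 22 × 80 × (1−f)/f ≈ 22 × 80 × 1.00000 ≈ 1760.00 mg.

1760 mg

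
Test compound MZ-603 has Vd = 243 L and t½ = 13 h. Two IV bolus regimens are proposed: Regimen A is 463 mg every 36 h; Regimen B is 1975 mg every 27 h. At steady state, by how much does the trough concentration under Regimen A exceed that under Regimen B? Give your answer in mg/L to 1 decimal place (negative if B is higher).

Regimen A: f = (1/2)^(36/13) ≈ 0.1467; Cmin,ss = (463/243)·f/(1−f) ≈ 0.328 mg/L.
Regimen B: f = (1/2)^(27/13) ≈ 0.2370; Cmin,ss = (1975/243)·f/(1−f) ≈ 2.525 mg/L.
Difference ≈ 0.328 − 2.525 ≈ -2.197 mg/L.

-2.2 mg/L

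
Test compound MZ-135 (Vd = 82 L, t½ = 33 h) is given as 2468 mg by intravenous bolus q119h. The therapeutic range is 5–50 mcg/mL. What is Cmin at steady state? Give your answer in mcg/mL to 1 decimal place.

2.7 mcg/mL

k = ln2/t½ = ln2/33 ≈ 0.021004 h⁻¹; fraction remaining f = e^(−kτ) = e^(−0.021004×119) ≈ 0.0821.
At steady state, accumulation factor R = 1/(1 − e^(−kτ)) ≈ 1.0894.
Single-dose peak C₀ = D/Vd = 2468/82 ≈ 30.098 mcg/mL.
Cmax,ss = C₀/(1 − f) ≈ 30.098/0.9179 ≈ 32.790 mcg/mL.
One interval later, Cmin,ss = Cmax,ss·e^(−kτ) ≈ 32.790 × 0.0821 ≈ 2.692 mcg/mL.
Trough 2.7 mcg/mL vs MEC 5 mcg/mL: subtherapeutic.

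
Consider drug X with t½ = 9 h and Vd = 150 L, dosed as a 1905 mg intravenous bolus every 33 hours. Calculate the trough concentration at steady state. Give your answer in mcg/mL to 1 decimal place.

1.1 mcg/mL

τ/t½ = 33/9 ≈ 3.6667, so fraction remaining f = (1/2)^(33/9) ≈ 0.0787.
At steady state, accumulation factor R = 1/(1 − e^(−kτ)) ≈ 1.0854.
Single-dose peak C₀ = D/Vd = 1905/150 ≈ 12.700 mcg/mL.
Cmax,ss = C₀/(1 − f) ≈ 12.700/0.9213 ≈ 13.785 mcg/mL.
One interval later, Cmin,ss = Cmax,ss·e^(−kτ) ≈ 13.785 × 0.0787 ≈ 1.085 mcg/mL.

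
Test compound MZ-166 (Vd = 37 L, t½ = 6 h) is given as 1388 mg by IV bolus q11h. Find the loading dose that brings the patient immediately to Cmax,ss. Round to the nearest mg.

f = (1/2)^(11/6) ≈ 0.280616; accumulation ratio R = 1/(1−f) ≈ 1.39008.
Loading dose to hit Cmax,ss on first dose: D_load = D_maint·R ≈ 1388 × 1.39008 ≈ 1929.43 mg.

1929 mg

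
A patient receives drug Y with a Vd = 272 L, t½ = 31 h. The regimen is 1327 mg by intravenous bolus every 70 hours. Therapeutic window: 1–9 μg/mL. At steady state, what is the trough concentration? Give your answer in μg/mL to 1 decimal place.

1.3 μg/mL

τ/t½ = 70/31 ≈ 2.2581, so fraction remaining f = (1/2)^(70/31) ≈ 0.2091.
At steady state, accumulation factor R = 1/(1 − e^(−kτ)) ≈ 1.2644.
Single-dose peak C₀ = D/Vd = 1327/272 ≈ 4.879 μg/mL.
Steady-state peak Cmax,ss = C₀·R ≈ 4.879 × 1.2644 ≈ 6.169 μg/mL.
Steady-state trough Cmin,ss = Cmax,ss·f ≈ 6.169 × 0.2091 ≈ 1.290 μg/mL.
Trough 1.3 μg/mL vs MEC 1 μg/mL: adequate.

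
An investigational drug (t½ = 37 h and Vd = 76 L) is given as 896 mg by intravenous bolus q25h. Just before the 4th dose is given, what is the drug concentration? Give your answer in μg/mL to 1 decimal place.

14.9 μg/mL

f = (1/2)^(τ/t½) = (1/2)^(25/37) ≈ 0.6260.
C₀ = D/Vd = 896/76 ≈ 11.789 μg/mL.
Before the 4th dose, 3 doses have been given. Superposition: Cmin = C₀·(f + f² + … + f^3).
≈ 11.789 × (0.6260 + 0.3919 + 0.2453) ≈ 11.789 × 1.2632 ≈ 14.892 μg/mL.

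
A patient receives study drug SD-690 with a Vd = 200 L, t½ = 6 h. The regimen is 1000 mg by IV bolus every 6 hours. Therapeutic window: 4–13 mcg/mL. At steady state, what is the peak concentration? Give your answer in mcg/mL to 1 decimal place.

10.0 mcg/mL

τ = 6 h = 1 half-life, so f = (1/2)^1 = 0.5.
Accumulation ratio R = 1/(1 − f) = 1/0.5 = 2/1.
Single-dose peak C₀ = D/Vd = 1000/200 = 5 mcg/mL.
Steady-state peak Cmax,ss = C₀·R = 5 × 2/1 ≈ 10.000 mcg/mL.
Peak 10.0 mcg/mL vs MTC 13 mcg/mL: below toxic threshold.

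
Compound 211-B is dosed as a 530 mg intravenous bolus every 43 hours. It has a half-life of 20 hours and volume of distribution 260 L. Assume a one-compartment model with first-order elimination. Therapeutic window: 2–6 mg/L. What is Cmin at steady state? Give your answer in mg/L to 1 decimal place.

0.6 mg/L

k = ln2/t½ = ln2/20 ≈ 0.034657 h⁻¹; fraction remaining f = e^(−kτ) = e^(−0.034657×43) ≈ 0.2253.
Accumulation ratio R = 1/(1 − f) ≈ 1/0.7747 ≈ 1.2908.
Each bolus raises the concentration by D/Vd = 530/260 ≈ 2.038 mg/L.
Steady-state peak Cmax,ss = C₀·R ≈ 2.038 × 1.2908 ≈ 2.631 mg/L.
Steady-state trough Cmin,ss = Cmax,ss·f ≈ 2.631 × 0.2253 ≈ 0.593 mg/L.
Trough 0.6 mg/L vs MEC 2 mg/L: subtherapeutic.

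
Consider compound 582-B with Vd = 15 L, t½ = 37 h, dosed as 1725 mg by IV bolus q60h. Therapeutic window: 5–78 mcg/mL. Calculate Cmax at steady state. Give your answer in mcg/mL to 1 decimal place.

τ/t½ = 60/37 ≈ 1.6216, so fraction remaining f = (1/2)^(60/37) ≈ 0.3250.
Accumulation ratio R = 1/(1 − f) ≈ 1/0.6750 ≈ 1.4815.
Each bolus raises the concentration by D/Vd = 1725/15 ≈ 115.000 mcg/mL.
Steady-state peak Cmax,ss = C₀·R ≈ 115.000 × 1.4815 ≈ 170.373 mcg/mL.
Peak 170.4 mcg/mL vs MTC 78 mcg/mL: exceeds toxic threshold.

170.4 mcg/mL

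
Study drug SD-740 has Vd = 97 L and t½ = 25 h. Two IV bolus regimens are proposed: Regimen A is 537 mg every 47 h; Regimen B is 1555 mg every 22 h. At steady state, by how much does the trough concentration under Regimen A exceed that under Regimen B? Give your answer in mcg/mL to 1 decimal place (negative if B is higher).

-17.0 mcg/mL

Regimen A: f = (1/2)^(47/25) ≈ 0.2717; Cmin,ss = (537/97)·f/(1−f) ≈ 2.065 mcg/mL.
Regimen B: f = (1/2)^(22/25) ≈ 0.5434; Cmin,ss = (1555/97)·f/(1−f) ≈ 19.078 mcg/mL.
Difference ≈ 2.065 − 19.078 ≈ -17.013 mcg/mL.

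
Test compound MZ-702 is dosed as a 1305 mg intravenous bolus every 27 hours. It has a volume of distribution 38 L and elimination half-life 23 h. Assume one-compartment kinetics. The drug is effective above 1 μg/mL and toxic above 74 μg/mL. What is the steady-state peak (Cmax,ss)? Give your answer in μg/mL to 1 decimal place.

61.7 μg/mL

k = ln2/t½ = ln2/23 ≈ 0.030137 h⁻¹; fraction remaining f = e^(−kτ) = e^(−0.030137×27) ≈ 0.4432.
Accumulation ratio R = 1/(1 − f) ≈ 1/0.5568 ≈ 1.7960.
Each bolus raises the concentration by D/Vd = 1305/38 ≈ 34.342 μg/mL.
Steady-state peak Cmax,ss = C₀·R ≈ 34.342 × 1.7960 ≈ 61.678 μg/mL.
Peak 61.7 μg/mL vs MTC 74 μg/mL: below toxic threshold.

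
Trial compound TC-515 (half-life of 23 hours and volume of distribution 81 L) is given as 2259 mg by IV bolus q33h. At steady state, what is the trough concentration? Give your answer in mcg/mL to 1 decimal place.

16.4 mcg/mL

Over one 33-h interval, 33/23 ≈ 1.4348 half-lives elapse, leaving f ≈ 0.3699 of each dose.
Each bolus raises the concentration by D/Vd = 2259/81 ≈ 27.889 mcg/mL.
Steady-state trough Cmin,ss = C₀·f/(1−f) ≈ 27.889 × 0.3699/0.6301 ≈ 16.372 mcg/mL.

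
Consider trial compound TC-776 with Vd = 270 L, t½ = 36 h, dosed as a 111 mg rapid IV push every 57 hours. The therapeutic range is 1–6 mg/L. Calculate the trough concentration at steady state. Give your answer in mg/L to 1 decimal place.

Over one 57-h interval, 57/36 ≈ 1.5833 half-lives elapse, leaving f ≈ 0.3337 of each dose.
Single-dose peak C₀ = D/Vd = 111/270 ≈ 0.411 mg/L.
Steady-state trough Cmin,ss = C₀·f/(1−f) ≈ 0.411 × 0.3337/0.6663 ≈ 0.206 mg/L.
Trough 0.2 mg/L vs MEC 1 mg/L: subtherapeutic.

0.2 mg/L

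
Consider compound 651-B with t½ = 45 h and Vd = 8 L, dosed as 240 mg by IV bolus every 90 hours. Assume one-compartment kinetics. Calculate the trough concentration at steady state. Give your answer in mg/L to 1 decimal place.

τ = 90 h = 2 half-lives, so f = (1/2)^2 = 0.25.
At steady state, R = 1/(1 − 0.25) = 4/3.
Single-dose peak C₀ = D/Vd = 240/8 = 30 mg/L.
Steady-state peak Cmax,ss = C₀·R = 30 × 4/3 ≈ 40.000 mg/L.
Steady-state trough Cmin,ss = Cmax,ss·f ≈ 40.000 × 0.25 ≈ 10.000 mg/L.

10.0 mg/L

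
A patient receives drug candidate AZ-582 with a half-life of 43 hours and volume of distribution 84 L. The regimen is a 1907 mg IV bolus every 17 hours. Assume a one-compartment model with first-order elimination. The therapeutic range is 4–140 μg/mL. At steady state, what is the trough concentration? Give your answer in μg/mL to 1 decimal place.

Over one 17-h interval, 17/43 ≈ 0.39535 half-lives elapse, leaving f ≈ 0.7603 of each dose.
Accumulation ratio R = 1/(1 − f) ≈ 1/0.2397 ≈ 4.1719.
Single-dose peak C₀ = D/Vd = 1907/84 ≈ 22.702 μg/mL.
Cmax,ss = C₀/(1 − f) ≈ 22.702/0.2397 ≈ 94.710 μg/mL.
Steady-state trough Cmin,ss = Cmax,ss·f ≈ 94.710 × 0.7603 ≈ 72.008 μg/mL.
Trough 72.0 μg/mL vs MEC 4 μg/mL: adequate.

72.0 μg/mL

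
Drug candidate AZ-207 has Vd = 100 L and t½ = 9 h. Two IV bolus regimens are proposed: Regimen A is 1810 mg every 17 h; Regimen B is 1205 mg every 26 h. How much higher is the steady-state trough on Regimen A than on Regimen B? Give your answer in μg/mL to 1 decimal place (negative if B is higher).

Regimen A: f = (1/2)^(17/9) ≈ 0.2700; Cmin,ss = (1810/100)·f/(1−f) ≈ 6.695 μg/mL.
Regimen B: f = (1/2)^(26/9) ≈ 0.1350; Cmin,ss = (1205/100)·f/(1−f) ≈ 1.881 μg/mL.
Difference ≈ 6.695 − 1.881 ≈ 4.814 μg/mL.

4.8 μg/mL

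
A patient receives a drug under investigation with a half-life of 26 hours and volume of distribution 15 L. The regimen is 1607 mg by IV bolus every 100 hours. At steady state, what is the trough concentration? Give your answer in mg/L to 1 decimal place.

τ/t½ = 100/26 ≈ 3.8462, so fraction remaining f = (1/2)^(100/26) ≈ 0.0695.
Single-dose peak C₀ = D/Vd = 1607/15 ≈ 107.133 mg/L.
Steady-state trough Cmin,ss = C₀·f/(1−f) ≈ 107.133 × 0.0695/0.9305 ≈ 8.002 mg/L.

8.0 mg/L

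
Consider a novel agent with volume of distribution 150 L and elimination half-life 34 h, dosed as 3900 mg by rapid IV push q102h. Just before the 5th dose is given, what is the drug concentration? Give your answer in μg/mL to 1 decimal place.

f = (1/2)^(τ/t½) = (1/2)^(102/34) ≈ 0.1250.
C₀ = D/Vd = 3900/150 ≈ 26.000 μg/mL.
Before the 5th dose, 4 doses have been given. Superposition: Cmin = C₀·(f + f² + … + f^4).
≈ 26.000 × (0.1250 + 0.0156 + 0.0020 + 0.0002) ≈ 26.000 × 0.1428 ≈ 3.713 μg/mL.

3.7 μg/mL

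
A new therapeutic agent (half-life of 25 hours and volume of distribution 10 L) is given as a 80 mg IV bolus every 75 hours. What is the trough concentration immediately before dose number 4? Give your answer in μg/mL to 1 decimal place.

f = (1/2)^(τ/t½) = (1/2)^(75/25) ≈ 0.1250.
C₀ = D/Vd = 80/10 ≈ 8.000 μg/mL.
Before the 4th dose, 3 doses have been given. Superposition: Cmin = C₀·(f + f² + … + f^3).
≈ 8.000 × (0.1250 + 0.0156 + 0.0020) ≈ 8.000 × 0.1426 ≈ 1.141 μg/mL.

1.1 μg/mL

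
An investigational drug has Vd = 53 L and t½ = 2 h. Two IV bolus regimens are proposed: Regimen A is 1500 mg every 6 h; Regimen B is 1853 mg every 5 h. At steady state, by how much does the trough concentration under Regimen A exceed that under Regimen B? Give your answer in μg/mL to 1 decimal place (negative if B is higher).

-3.5 μg/mL

Regimen A: f = (1/2)^(6/2) ≈ 0.1250; Cmin,ss = (1500/53)·f/(1−f) ≈ 4.043 μg/mL.
Regimen B: f = (1/2)^(5/2) ≈ 0.1768; Cmin,ss = (1853/53)·f/(1−f) ≈ 7.509 μg/mL.
Difference ≈ 4.043 − 7.509 ≈ -3.466 μg/mL.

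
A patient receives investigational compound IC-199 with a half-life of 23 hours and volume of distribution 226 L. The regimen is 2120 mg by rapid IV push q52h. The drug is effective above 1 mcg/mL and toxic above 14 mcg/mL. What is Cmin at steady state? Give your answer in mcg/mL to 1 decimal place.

τ/t½ = 52/23 ≈ 2.2609, so fraction remaining f = (1/2)^(52/23) ≈ 0.2086.
Single-dose peak C₀ = D/Vd = 2120/226 ≈ 9.381 mcg/mL.
Steady-state trough Cmin,ss = C₀·f/(1−f) ≈ 9.381 × 0.2086/0.7914 ≈ 2.473 mcg/mL.
Trough 2.5 mcg/mL vs MEC 1 mcg/mL: adequate.

2.5 mcg/mL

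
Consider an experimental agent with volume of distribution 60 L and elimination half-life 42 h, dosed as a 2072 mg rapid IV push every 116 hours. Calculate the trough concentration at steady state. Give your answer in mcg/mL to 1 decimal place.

6.0 mcg/mL

Over one 116-h interval, 116/42 ≈ 2.7619 half-lives elapse, leaving f ≈ 0.1474 of each dose.
At steady state, accumulation factor R = 1/(1 − e^(−kτ)) ≈ 1.1729.
Single-dose peak C₀ = D/Vd = 2072/60 ≈ 34.533 mcg/mL.
Steady-state peak Cmax,ss = C₀·R ≈ 34.533 × 1.1729 ≈ 40.504 mcg/mL.
One interval later, Cmin,ss = Cmax,ss·e^(−kτ) ≈ 40.504 × 0.1474 ≈ 5.970 mcg/mL.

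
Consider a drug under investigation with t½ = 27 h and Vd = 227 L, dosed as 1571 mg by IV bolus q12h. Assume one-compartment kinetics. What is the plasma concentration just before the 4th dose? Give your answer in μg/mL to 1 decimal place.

f = (1/2)^(τ/t½) = (1/2)^(12/27) ≈ 0.7349.
C₀ = D/Vd = 1571/227 ≈ 6.921 μg/mL.
Before the 4th dose, 3 doses have been given. Superposition: Cmin = C₀·(f + f² + … + f^3).
≈ 6.921 × (0.7349 + 0.5401 + 0.3969) ≈ 6.921 × 1.6719 ≈ 11.571 μg/mL.

11.6 μg/mL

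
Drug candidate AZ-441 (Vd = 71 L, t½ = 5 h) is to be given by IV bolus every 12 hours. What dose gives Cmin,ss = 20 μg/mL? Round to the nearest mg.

τ/t½ = 12/5 ≈ 2.4, so f = (1/2)^(12/5) ≈ 0.189465.
Cmin,ss = (D/Vd)·f/(1−f), so D = Cmin,ss·Vd·(1−f)/f.
D = 20 × 71 × (1−f)/f ≈ 20 × 71 × 4.27802 ≈ 6074.79 mg.

6075 mg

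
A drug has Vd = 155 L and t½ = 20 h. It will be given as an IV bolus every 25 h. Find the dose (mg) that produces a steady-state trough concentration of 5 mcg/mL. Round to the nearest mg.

1068 mg

τ/t½ = 25/20 ≈ 1.25, so f = (1/2)^(25/20) ≈ 0.420448.
Cmin,ss = (D/Vd)·f/(1−f), so D = Cmin,ss·Vd·(1−f)/f.
D = 5 × 155 × (1−f)/f ≈ 5 × 155 × 1.37842 ≈ 1068.28 mg.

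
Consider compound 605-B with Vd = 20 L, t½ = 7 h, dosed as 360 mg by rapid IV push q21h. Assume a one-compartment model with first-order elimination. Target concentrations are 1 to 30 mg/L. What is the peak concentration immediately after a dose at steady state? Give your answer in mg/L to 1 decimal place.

τ = 21 h = 3 half-lives, so f = (1/2)^3 = 0.125.
Accumulation ratio R = 1/(1 − f) = 1/0.875 = 8/7.
Single-dose peak C₀ = D/Vd = 360/20 = 18 mg/L.
Steady-state peak Cmax,ss = C₀·R = 18 × 8/7 ≈ 20.571 mg/L.
Peak 20.6 mg/L vs MTC 30 mg/L: below toxic threshold.

20.6 mg/L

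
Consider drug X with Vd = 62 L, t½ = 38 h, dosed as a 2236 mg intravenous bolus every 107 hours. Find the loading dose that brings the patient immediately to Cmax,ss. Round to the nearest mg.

2606 mg

f = (1/2)^(107/38) ≈ 0.142024; accumulation ratio R = 1/(1−f) ≈ 1.16553.
Loading dose to hit Cmax,ss on first dose: D_load = D_maint·R ≈ 2236 × 1.16553 ≈ 2606.13 mg.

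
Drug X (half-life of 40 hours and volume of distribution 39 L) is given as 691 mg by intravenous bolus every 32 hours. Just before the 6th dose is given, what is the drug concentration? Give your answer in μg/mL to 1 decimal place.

f = (1/2)^(τ/t½) = (1/2)^(32/40) ≈ 0.5743.
C₀ = D/Vd = 691/39 ≈ 17.718 μg/mL.
Before the 6th dose, 5 doses have been given. Superposition: Cmin = C₀·(f + f² + … + f^5).
≈ 17.718 × (0.5743 + 0.3298 + 0.1894 + 0.1088 + 0.0625) ≈ 17.718 × 1.2648 ≈ 22.410 μg/mL.

22.4 μg/mL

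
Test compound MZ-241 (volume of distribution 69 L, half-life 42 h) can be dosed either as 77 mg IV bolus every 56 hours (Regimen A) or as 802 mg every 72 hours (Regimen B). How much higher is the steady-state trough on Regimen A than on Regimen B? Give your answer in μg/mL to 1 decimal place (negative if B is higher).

Regimen A: f = (1/2)^(56/42) ≈ 0.3969; Cmin,ss = (77/69)·f/(1−f) ≈ 0.734 μg/mL.
Regimen B: f = (1/2)^(72/42) ≈ 0.3048; Cmin,ss = (802/69)·f/(1−f) ≈ 5.096 μg/mL.
Difference ≈ 0.734 − 5.096 ≈ -4.362 μg/mL.

-4.4 μg/mL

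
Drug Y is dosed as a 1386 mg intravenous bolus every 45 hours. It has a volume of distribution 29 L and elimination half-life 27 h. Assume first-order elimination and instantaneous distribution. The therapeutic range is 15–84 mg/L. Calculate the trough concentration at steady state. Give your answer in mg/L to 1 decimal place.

22.0 mg/L

Over one 45-h interval, 45/27 ≈ 1.6667 half-lives elapse, leaving f ≈ 0.3150 of each dose.
Each bolus raises the concentration by D/Vd = 1386/29 ≈ 47.793 mg/L.
Steady-state trough Cmin,ss = C₀·f/(1−f) ≈ 47.793 × 0.3150/0.6850 ≈ 21.978 mg/L.
Trough 22.0 mg/L vs MEC 15 mg/L: adequate.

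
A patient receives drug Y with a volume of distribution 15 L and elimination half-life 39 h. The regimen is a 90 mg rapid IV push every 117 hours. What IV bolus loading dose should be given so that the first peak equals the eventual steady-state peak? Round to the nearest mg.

103 mg

f = (1/2)^(117/39) ≈ 0.125000; accumulation ratio R = 1/(1−f) ≈ 1.14286.
Loading dose to hit Cmax,ss on first dose: D_load = D_maint·R ≈ 90 × 1.14286 ≈ 102.86 mg.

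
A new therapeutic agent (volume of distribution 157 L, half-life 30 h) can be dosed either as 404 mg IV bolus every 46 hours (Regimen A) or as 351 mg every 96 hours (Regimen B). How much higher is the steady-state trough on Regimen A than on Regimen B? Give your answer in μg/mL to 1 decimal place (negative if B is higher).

Regimen A: f = (1/2)^(46/30) ≈ 0.3455; Cmin,ss = (404/157)·f/(1−f) ≈ 1.358 μg/mL.
Regimen B: f = (1/2)^(96/30) ≈ 0.1088; Cmin,ss = (351/157)·f/(1−f) ≈ 0.273 μg/mL.
Difference ≈ 1.358 − 0.273 ≈ 1.085 μg/mL.

1.1 μg/mL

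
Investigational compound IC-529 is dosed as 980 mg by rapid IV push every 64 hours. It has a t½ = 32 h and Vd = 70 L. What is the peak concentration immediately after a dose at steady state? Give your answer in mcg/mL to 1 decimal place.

The dosing interval is 2 half-lives, so f = 2^(−2) = 0.25.
Accumulation ratio R = 1/(1 − f) = 1/0.75 = 4/3.
Single-dose peak C₀ = D/Vd = 980/70 = 14 mcg/mL.
Steady-state peak Cmax,ss = C₀·R = 14 × 4/3 ≈ 18.667 mcg/mL.

18.7 mcg/mL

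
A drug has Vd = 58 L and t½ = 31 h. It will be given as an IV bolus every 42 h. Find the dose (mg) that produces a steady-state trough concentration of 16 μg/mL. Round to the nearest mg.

τ/t½ = 42/31 ≈ 1.3548, so f = (1/2)^(42/31) ≈ 0.390979.
Cmin,ss = (D/Vd)·f/(1−f), so D = Cmin,ss·Vd·(1−f)/f.
D = 16 × 58 × (1−f)/f ≈ 16 × 58 × 1.55768 ≈ 1445.53 mg.

1446 mg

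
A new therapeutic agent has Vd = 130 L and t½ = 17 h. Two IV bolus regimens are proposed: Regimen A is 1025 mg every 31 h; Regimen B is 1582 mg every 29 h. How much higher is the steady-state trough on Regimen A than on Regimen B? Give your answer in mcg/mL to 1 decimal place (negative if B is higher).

Regimen A: f = (1/2)^(31/17) ≈ 0.2825; Cmin,ss = (1025/130)·f/(1−f) ≈ 3.104 mcg/mL.
Regimen B: f = (1/2)^(29/17) ≈ 0.3065; Cmin,ss = (1582/130)·f/(1−f) ≈ 5.378 mcg/mL.
Difference ≈ 3.104 − 5.378 ≈ -2.274 mcg/mL.

-2.3 mcg/mL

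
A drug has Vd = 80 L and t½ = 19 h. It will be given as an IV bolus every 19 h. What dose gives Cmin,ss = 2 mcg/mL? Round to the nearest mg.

160 mg

τ/t½ = 19/19 ≈ 1, so f = (1/2)^(19/19) ≈ 0.500000.
Cmin,ss = (D/Vd)·f/(1−f), so D = Cmin,ss·Vd·(1−f)/f.
D = 2 × 80 × (1−f)/f ≈ 2 × 80 × 1.00000 ≈ 160.00 mg.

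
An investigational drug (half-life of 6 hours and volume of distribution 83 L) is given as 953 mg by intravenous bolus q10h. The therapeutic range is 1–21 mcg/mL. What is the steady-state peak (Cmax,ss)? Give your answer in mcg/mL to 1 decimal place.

k = ln2/t½ = ln2/6 ≈ 0.115525 h⁻¹; fraction remaining f = e^(−kτ) = e^(−0.115525×10) ≈ 0.3150.
At steady state, accumulation factor R = 1/(1 − e^(−kτ)) ≈ 1.4599.
Single-dose peak C₀ = D/Vd = 953/83 ≈ 11.482 mcg/mL.
Steady-state peak Cmax,ss = C₀·R ≈ 11.482 × 1.4599 ≈ 16.763 mcg/mL.
Peak 16.8 mcg/mL vs MTC 21 mcg/mL: below toxic threshold.

16.8 mcg/mL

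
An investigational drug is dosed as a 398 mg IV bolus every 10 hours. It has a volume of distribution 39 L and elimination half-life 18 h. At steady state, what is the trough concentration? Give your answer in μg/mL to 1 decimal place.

τ/t½ = 10/18 ≈ 0.55556, so fraction remaining f = (1/2)^(10/18) ≈ 0.6804.
Single-dose peak C₀ = D/Vd = 398/39 ≈ 10.205 μg/mL.
Steady-state trough Cmin,ss = C₀·f/(1−f) ≈ 10.205 × 0.6804/0.3196 ≈ 21.726 μg/mL.

21.7 μg/mL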